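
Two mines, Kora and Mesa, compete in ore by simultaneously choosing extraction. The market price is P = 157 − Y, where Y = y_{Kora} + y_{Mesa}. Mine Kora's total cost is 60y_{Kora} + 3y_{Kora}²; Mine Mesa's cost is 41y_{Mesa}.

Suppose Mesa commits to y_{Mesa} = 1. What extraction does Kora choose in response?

12

Mine Kora's profit: π = y_{Kora}(157 − (y_{Kora} + y_{Mesa})) − 60y_{Kora} − 3y_{Kora}².
∂π/∂y_{Kora} = 97 − 8y_{Kora} − y_{Mesa} = 0, so y_{Kora} = 12.125 − 0.125y_{Mesa}.
At y_{Mesa} = 1: y_{Kora} = 12.125 − 0.125·1 = 12.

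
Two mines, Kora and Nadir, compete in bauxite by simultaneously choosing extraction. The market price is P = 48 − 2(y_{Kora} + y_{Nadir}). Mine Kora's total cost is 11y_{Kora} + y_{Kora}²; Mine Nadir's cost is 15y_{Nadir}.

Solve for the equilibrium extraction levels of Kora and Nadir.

4.1, 6.2

Mine Kora's profit: π = y_{Kora}(48 − 2(y_{Kora} + y_{Nadir})) − 11y_{Kora} − y_{Kora}².
∂π/∂y_{Kora} = 37 − 6y_{Kora} − 2y_{Nadir} = 0, so y_{Kora} = 37/6 − (1/3)y_{Nadir}.
For Nadir: ∂π/∂y_{Nadir} = 33 − 4y_{Nadir} − 2y_{Kora} = 0 ⇒ y_{Nadir} = 8.25 − 0.5y_{Kora}.
Substituting the second reaction function into the first: y_{Kora} = 37/6 − (1/3)(8.25 − 0.5y_{Kora}), which gives (5/6)y_{Kora} = 41/12 ⇒ y_{Kora} = 4.1.
Then y_{Nadir} = 8.25 − 0.5·4.1 = 6.2.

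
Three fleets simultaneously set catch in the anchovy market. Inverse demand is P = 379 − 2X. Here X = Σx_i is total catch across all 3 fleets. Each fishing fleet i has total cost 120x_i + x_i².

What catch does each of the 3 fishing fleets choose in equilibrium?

25.9

A representative fishing fleet's profit is π_i = x_i(379 − 2X) − 120x_i − x_i², with X = x_i + Σ_{j≠i} x_j.
First-order condition: 259 − 6x_i − 2Σ_{j≠i} x_j = 0.
With identical fishing fleets, set every x_j = x: then 259 − 6x − 4x = 0, i.e. x = 259/10 = 25.9.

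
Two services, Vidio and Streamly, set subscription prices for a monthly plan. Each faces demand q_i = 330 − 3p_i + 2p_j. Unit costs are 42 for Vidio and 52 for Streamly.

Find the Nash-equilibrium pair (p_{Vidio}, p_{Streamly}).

115.875, 119.625

Vidio's profit: π = (p_{Vidio} − 42)(330 − 3p_{Vidio} + 2p_{Streamly}).
∂π/∂p_{Vidio} = 456 − 6p_{Vidio} + 2p_{Streamly} = 0 ⇒ p_{Vidio} = 76 + (1/3)p_{Streamly}.
Similarly p_{Streamly} = 81 + (1/3)p_{Vidio}.
Solving the two reaction functions simultaneously: (1 − (1/3)(1/3))p_{Vidio} = 76 + (1/3)·81, so (8/9)p_{Vidio} = 103 and p_{Vidio} = 115.875.
Then p_{Streamly} = 81 + (1/3)·115.875 = 119.625.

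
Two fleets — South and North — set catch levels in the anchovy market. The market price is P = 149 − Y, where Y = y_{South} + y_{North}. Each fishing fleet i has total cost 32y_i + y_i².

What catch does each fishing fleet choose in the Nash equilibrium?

Fishing fleet South's profit: π = y_{South}(149 − (y_{South} + y_{North})) − 32y_{South} − y_{South}².
∂π/∂y_{South} = 117 − 4y_{South} − y_{North} = 0, so y_{South} = 29.25 − 0.25y_{North}.
The game is symmetric, so in equilibrium y_{North} = y_{South}: the reaction function gives 1.25y_{South} = 29.25, hence y_{South} = 23.4.

23.4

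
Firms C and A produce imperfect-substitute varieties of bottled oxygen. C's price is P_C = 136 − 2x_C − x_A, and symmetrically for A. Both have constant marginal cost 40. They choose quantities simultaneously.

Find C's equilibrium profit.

Firm C's profit: π = x_C(136 − 2x_C − x_A) − 40x_C.
∂π/∂x_C = 96 − 4x_C − x_A = 0 ⇒ x_C = 24 − 0.25x_A.
The game is symmetric, so in equilibrium x_A = x_C: the reaction function gives 1.25x_C = 24, hence x_C = 19.2.
P_C = 136 − 2·19.2 − 19.2 = 78.4.
Profit = (78.4 − 40)·19.2 = 737.28.

737.28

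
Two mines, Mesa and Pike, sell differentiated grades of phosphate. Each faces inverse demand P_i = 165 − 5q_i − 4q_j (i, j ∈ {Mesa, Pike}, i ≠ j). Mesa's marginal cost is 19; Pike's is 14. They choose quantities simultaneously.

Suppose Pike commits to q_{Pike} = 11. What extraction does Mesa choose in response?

Mine Mesa's profit: π = q_{Mesa}(165 − 5q_{Mesa} − 4q_{Pike}) − 19q_{Mesa}.
∂π/∂q_{Mesa} = 146 − 10q_{Mesa} − 4q_{Pike} = 0 ⇒ q_{Mesa} = 14.6 − 0.4q_{Pike}.
At q_{Pike} = 11: q_{Mesa} = 14.6 − 0.4·11 = 10.2.

10.2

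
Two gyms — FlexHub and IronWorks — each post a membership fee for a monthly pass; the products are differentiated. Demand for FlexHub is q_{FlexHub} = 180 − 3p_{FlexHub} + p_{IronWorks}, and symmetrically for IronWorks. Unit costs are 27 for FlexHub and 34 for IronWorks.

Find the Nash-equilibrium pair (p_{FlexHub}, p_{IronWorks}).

FlexHub's profit: π = (p_{FlexHub} − 27)(180 − 3p_{FlexHub} + p_{IronWorks}).
∂π/∂p_{FlexHub} = 261 − 6p_{FlexHub} + p_{IronWorks} = 0 ⇒ p_{FlexHub} = 43.5 + (1/6)p_{IronWorks}.
Similarly p_{IronWorks} = 47 + (1/6)p_{FlexHub}.
Substituting the second reaction function into the first: p_{FlexHub} = 43.5 + (1/6)(47 + (1/6)p_{FlexHub}), which gives (35/36)p_{FlexHub} = 154/3 ⇒ p_{FlexHub} = 52.8.
Then p_{IronWorks} = 47 + (1/6)·52.8 = 55.8.

52.8, 55.8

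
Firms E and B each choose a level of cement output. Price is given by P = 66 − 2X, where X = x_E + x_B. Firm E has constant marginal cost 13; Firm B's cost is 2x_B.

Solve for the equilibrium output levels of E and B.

Firm E's profit: π = x_E(66 − 2(x_E + x_B)) − 13x_E.
∂π/∂x_E = 53 − 4x_E − 2x_B = 0, so x_E = 13.25 − 0.5x_B.
By the same steps for B: x_B = 16 − 0.5x_E.
Substituting the second reaction function into the first: x_E = 13.25 − 0.5(16 − 0.5x_E), which gives 0.75x_E = 5.25 ⇒ x_E = 7.
Then x_B = 16 − 0.5·7 = 12.5.

7, 12.5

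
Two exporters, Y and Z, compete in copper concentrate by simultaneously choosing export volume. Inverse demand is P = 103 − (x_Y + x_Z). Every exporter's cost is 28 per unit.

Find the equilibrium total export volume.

50

Exporter Y's profit: π = x_Y(103 − (x_Y + x_Z)) − 28x_Y.
∂π/∂x_Y = 75 − 2x_Y − x_Z = 0, so x_Y = 37.5 − 0.5x_Z.
The game is symmetric, so in equilibrium x_Z = x_Y: the reaction function gives 1.5x_Y = 37.5, hence x_Y = 25.
Total export volume: 25 + 25 = 50.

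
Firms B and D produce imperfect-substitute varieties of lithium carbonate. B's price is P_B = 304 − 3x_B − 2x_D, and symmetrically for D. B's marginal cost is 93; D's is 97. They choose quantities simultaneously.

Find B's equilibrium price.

172.875

Firm B's profit: π = x_B(304 − 3x_B − 2x_D) − 93x_B.
∂π/∂x_B = 211 − 6x_B − 2x_D = 0 ⇒ x_B = 211/6 − (1/3)x_D.
Similarly x_D = 34.5 − (1/3)x_B.
Substituting the second reaction function into the first: x_B = 211/6 − (1/3)(34.5 − (1/3)x_B), which gives (8/9)x_B = 71/3 ⇒ x_B = 26.625.
Then x_D = 34.5 − (1/3)·26.625 = 25.625.
P_B = 304 − 3·26.625 − 2·25.625 = 172.875.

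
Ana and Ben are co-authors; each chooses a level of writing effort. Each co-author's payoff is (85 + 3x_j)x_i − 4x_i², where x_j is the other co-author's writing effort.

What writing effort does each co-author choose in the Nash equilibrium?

Ana's payoff is (85 + 3x_B)x_A − 4x_A².
∂π/∂x_A = 85 + 3x_B − 8x_A = 0, so x_A = 10.625 + 0.375x_B.
The game is symmetric, so in equilibrium x_B = x_A: the reaction function gives 0.625x_A = 10.625, hence x_A = 17.

17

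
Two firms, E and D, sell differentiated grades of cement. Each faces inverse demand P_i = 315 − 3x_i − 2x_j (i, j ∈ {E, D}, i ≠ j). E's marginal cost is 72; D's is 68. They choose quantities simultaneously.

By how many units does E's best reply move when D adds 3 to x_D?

-1

Firm E's profit: π = x_E(315 − 3x_E − 2x_D) − 72x_E.
∂π/∂x_E = 243 − 6x_E − 2x_D = 0 ⇒ x_E = 40.5 − (1/3)x_D.
The reaction-function slope is −1/3, so a 3-unit rise in x_D moves x_E by −1/3 × 3 = −1. E's best response falls — the actions are strategic substitutes.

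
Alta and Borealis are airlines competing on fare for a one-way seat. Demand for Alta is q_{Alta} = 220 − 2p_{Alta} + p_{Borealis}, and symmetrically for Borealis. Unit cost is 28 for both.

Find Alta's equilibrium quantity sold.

Alta's profit: π = (p_{Alta} − 28)(220 − 2p_{Alta} + p_{Borealis}).
∂π/∂p_{Alta} = 276 − 4p_{Alta} + p_{Borealis} = 0 ⇒ p_{Alta} = 69 + 0.25p_{Borealis}.
By symmetry p_{Borealis} = p_{Alta}; substituting into the reaction function, 0.75p_{Alta} = 69 and p_{Alta} = 92.
q_{Alta} = 220 − 2·92 + 92 = 128.

128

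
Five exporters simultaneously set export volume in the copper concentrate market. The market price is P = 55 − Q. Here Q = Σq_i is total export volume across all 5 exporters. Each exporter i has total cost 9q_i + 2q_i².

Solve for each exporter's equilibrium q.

A representative exporter's profit is π_i = q_i(55 − Q) − 9q_i − 2q_i², with Q = q_i + Σ_{j≠i} q_j.
First-order condition: 46 − 6q_i − Σ_{j≠i} q_j = 0.
With identical exporters, set every q_j = q: then 46 − 6q − 4q = 0, i.e. q = 46/10 = 4.6.

4.6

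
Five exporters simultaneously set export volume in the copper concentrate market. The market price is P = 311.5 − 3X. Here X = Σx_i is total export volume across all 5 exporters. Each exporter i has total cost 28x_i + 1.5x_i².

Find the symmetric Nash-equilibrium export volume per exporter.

13.5

A representative exporter's profit is π_i = x_i(311.5 − 3X) − 28x_i − 1.5x_i², with X = x_i + Σ_{j≠i} x_j.
First-order condition: 283.5 − 9x_i − 3Σ_{j≠i} x_j = 0.
With identical exporters, set every x_j = x: then 283.5 − 9x − 12x = 0, i.e. x = 283.5/21 = 13.5.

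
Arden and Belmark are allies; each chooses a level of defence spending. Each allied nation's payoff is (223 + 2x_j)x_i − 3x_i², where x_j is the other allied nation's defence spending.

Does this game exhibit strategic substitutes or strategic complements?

strategic complements

Arden's payoff is (223 + 2x_B)x_A − 3x_A².
∂π/∂x_A = 223 + 2x_B − 6x_A = 0, so x_A = 223/6 + (1/3)x_B.
The best-response slope dx_A/dx_B = 1/3 > 0: the reaction function is upward-sloping, so the choices are strategic complements.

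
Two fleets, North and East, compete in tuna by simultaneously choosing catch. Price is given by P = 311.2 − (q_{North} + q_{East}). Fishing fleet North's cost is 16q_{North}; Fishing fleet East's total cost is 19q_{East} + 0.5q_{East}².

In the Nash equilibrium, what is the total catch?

Fishing fleet North's profit: π = q_{North}(311.2 − (q_{North} + q_{East})) − 16q_{North}.
∂π/∂q_{North} = 295.2 − 2q_{North} − q_{East} = 0, so q_{North} = 147.6 − 0.5q_{East}.
For East: ∂π/∂q_{East} = 292.2 − 3q_{East} − q_{North} = 0 ⇒ q_{East} = 97.4 − (1/3)q_{North}.
Solving the two reaction functions simultaneously: (1 − (−0.5)(−1/3))q_{North} = 147.6 − 0.5·97.4, so (5/6)q_{North} = 98.9 and q_{North} = 118.68.
Then q_{East} = 97.4 − (1/3)·118.68 = 57.84.
Total catch: 118.68 + 57.84 = 176.52.

176.52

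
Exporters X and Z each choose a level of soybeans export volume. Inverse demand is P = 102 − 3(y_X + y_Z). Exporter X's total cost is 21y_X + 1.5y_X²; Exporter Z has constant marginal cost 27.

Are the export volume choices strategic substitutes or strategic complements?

strategic substitutes

Exporter X's profit: π = y_X(102 − 3(y_X + y_Z)) − 21y_X − 1.5y_X².
∂π/∂y_X = 81 − 9y_X − 3y_Z = 0, so y_X = 9 − (1/3)y_Z.
The best-response slope dy_X/dy_Z = −1/3 < 0: the reaction function is downward-sloping, so the choices are strategic substitutes.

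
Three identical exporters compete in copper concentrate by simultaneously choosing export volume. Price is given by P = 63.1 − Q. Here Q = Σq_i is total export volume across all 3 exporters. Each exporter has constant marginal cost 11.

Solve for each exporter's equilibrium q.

13.025

A representative exporter's profit is π_i = q_i(63.1 − Q) − 11q_i, with Q = q_i + Σ_{j≠i} q_j.
First-order condition: 52.1 − 2q_i − Σ_{j≠i} q_j = 0.
Imposing symmetry (q_j = q for all j) turns Σ_{j≠i} q_j into 2q, so 52.1 = 4q and q = 13.025.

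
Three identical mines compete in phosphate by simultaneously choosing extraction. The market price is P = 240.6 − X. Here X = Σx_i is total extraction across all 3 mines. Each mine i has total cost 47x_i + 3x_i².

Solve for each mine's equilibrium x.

A representative mine's profit is π_i = x_i(240.6 − X) − 47x_i − 3x_i², with X = x_i + Σ_{j≠i} x_j.
First-order condition: 193.6 − 8x_i − Σ_{j≠i} x_j = 0.
Imposing symmetry (x_j = x for all j) turns Σ_{j≠i} x_j into 2x, so 193.6 = 10x and x = 19.36.

19.36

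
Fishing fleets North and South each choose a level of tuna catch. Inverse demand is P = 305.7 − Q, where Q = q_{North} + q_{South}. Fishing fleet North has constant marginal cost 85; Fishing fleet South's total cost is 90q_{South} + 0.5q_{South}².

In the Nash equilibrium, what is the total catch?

Fishing fleet North's profit: π = q_{North}(305.7 − (q_{North} + q_{South})) − 85q_{North}.
∂π/∂q_{North} = 220.7 − 2q_{North} − q_{South} = 0, so q_{North} = 110.35 − 0.5q_{South}.
For South: ∂π/∂q_{South} = 215.7 − 3q_{South} − q_{North} = 0 ⇒ q_{South} = 71.9 − (1/3)q_{North}.
Plugging q_{South} into North's best response: q_{North} = 110.35 − 0.5(71.9 − (1/3)q_{North}) ⇒ (5/6)q_{North} = 74.4, so q_{North} = 89.28.
Then q_{South} = 71.9 − (1/3)·89.28 = 42.14.
Total catch: 89.28 + 42.14 = 131.42.

131.42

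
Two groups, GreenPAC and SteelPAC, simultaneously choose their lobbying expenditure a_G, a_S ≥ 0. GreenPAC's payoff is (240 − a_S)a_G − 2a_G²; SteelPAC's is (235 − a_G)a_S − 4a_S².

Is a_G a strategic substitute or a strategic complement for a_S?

strategic substitutes

Expanding GreenPAC's payoff: 240a_G − a_Sa_G − 2a_G².
∂π/∂a_G = 240 − a_S − 4a_G = 0, so a_G = 60 − 0.25a_S.
The best-response slope da_G/da_S = −0.25 < 0: the reaction function is downward-sloping, so the choices are strategic substitutes.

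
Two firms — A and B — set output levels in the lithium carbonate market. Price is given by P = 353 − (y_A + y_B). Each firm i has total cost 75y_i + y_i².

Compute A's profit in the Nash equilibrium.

Firm A's profit: π = y_A(353 − (y_A + y_B)) − 75y_A − y_A².
∂π/∂y_A = 278 − 4y_A − y_B = 0, so y_A = 69.5 − 0.25y_B.
The game is symmetric, so in equilibrium y_B = y_A: the reaction function gives 1.25y_A = 69.5, hence y_A = 55.6.
Price P = 353 − 111.2 = 241.8.
A's profit: (241.8 − 75)·55.6 − (55.6)² = 6182.72.

6182.72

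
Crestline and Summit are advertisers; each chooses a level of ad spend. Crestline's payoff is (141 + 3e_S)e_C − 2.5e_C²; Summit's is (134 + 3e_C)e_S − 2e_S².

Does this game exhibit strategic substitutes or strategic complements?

Expanding Crestline's payoff: 141e_C + 3e_Se_C − 2.5e_C².
∂π/∂e_C = 141 + 3e_S − 5e_C = 0, so e_C = 28.2 + 0.6e_S.
The best-response slope de_C/de_S = 0.6 > 0: the reaction function is upward-sloping, so the choices are strategic complements.

strategic complements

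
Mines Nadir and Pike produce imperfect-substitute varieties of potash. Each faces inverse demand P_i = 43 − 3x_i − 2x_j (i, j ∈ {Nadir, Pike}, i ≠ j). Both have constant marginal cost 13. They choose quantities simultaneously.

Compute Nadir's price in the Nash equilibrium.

Mine Nadir's profit: π = x_{Nadir}(43 − 3x_{Nadir} − 2x_{Pike}) − 13x_{Nadir}.
∂π/∂x_{Nadir} = 30 − 6x_{Nadir} − 2x_{Pike} = 0 ⇒ x_{Nadir} = 5 − (1/3)x_{Pike}.
Setting x_{Nadir} = x_{Pike} in the reaction function: x_{Nadir} = 5 − (1/3)x_{Nadir}, so x_{Nadir} = 5 / (4/3) = 3.75.
P_{Nadir} = 43 − 3·3.75 − 2·3.75 = 24.25.

24.25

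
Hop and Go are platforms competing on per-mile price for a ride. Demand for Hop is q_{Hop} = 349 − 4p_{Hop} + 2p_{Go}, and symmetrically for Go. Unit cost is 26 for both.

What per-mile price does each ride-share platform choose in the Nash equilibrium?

75.5

Hop's profit: π = (p_{Hop} − 26)(349 − 4p_{Hop} + 2p_{Go}).
∂π/∂p_{Hop} = 453 − 8p_{Hop} + 2p_{Go} = 0 ⇒ p_{Hop} = 56.625 + 0.25p_{Go}.
By symmetry p_{Go} = p_{Hop}; substituting into the reaction function, 0.75p_{Hop} = 56.625 and p_{Hop} = 75.5.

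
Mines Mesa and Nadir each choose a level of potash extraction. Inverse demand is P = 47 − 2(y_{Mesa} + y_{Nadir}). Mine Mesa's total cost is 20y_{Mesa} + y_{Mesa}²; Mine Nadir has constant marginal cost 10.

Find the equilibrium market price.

Mine Mesa's profit: π = y_{Mesa}(47 − 2(y_{Mesa} + y_{Nadir})) − 20y_{Mesa} − y_{Mesa}².
∂π/∂y_{Mesa} = 27 − 6y_{Mesa} − 2y_{Nadir} = 0, so y_{Mesa} = 4.5 − (1/3)y_{Nadir}.
For Nadir: ∂π/∂y_{Nadir} = 37 − 4y_{Nadir} − 2y_{Mesa} = 0 ⇒ y_{Nadir} = 9.25 − 0.5y_{Mesa}.
Solving the two reaction functions simultaneously: (1 − (−1/3)(−0.5))y_{Mesa} = 4.5 − (1/3)·9.25, so (5/6)y_{Mesa} = 17/12 and y_{Mesa} = 1.7.
Then y_{Nadir} = 9.25 − 0.5·1.7 = 8.4.
Equilibrium price: P = 47 − 2·10.1 = 26.8.

26.8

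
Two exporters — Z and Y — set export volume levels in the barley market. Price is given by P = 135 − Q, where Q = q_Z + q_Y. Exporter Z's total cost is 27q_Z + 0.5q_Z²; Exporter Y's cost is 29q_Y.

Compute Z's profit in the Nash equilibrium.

Exporter Z's profit: π = q_Z(135 − (q_Z + q_Y)) − 27q_Z − 0.5q_Z².
∂π/∂q_Z = 108 − 3q_Z − q_Y = 0, so q_Z = 36 − (1/3)q_Y.
For Y: ∂π/∂q_Y = 106 − 2q_Y − q_Z = 0 ⇒ q_Y = 53 − 0.5q_Z.
Solving the two reaction functions simultaneously: (1 − (−1/3)(−0.5))q_Z = 36 − (1/3)·53, so (5/6)q_Z = 55/3 and q_Z = 22.
Then q_Y = 53 − 0.5·22 = 42.
Price P = 135 − 64 = 71.
Z's profit: (71 − 27)·22 − 0.5(22)² = 726.

726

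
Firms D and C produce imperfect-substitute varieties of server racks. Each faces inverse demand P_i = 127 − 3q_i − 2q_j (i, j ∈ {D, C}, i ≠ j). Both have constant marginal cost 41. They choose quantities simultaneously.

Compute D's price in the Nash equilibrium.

Firm D's profit: π = q_D(127 − 3q_D − 2q_C) − 41q_D.
∂π/∂q_D = 86 − 6q_D − 2q_C = 0 ⇒ q_D = 43/3 − (1/3)q_C.
Setting q_D = q_C in the reaction function: q_D = 43/3 − (1/3)q_D, so q_D = (43/3) / (4/3) = 10.75.
P_D = 127 − 3·10.75 − 2·10.75 = 73.25.

73.25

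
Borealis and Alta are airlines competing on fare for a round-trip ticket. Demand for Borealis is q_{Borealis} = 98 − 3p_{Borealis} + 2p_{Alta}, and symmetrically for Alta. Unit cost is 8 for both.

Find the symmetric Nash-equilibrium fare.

30.5

Borealis's profit: π = (p_{Borealis} − 8)(98 − 3p_{Borealis} + 2p_{Alta}).
∂π/∂p_{Borealis} = 122 − 6p_{Borealis} + 2p_{Alta} = 0 ⇒ p_{Borealis} = 61/3 + (1/3)p_{Alta}.
The game is symmetric, so in equilibrium p_{Alta} = p_{Borealis}: the reaction function gives (2/3)p_{Borealis} = 61/3, hence p_{Borealis} = 30.5.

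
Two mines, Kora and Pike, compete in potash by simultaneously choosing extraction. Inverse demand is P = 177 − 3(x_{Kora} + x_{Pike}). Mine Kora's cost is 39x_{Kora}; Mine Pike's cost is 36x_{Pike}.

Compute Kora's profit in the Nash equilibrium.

Mine Kora's profit: π = x_{Kora}(177 − 3(x_{Kora} + x_{Pike})) − 39x_{Kora}.
∂π/∂x_{Kora} = 138 − 6x_{Kora} − 3x_{Pike} = 0, so x_{Kora} = 23 − 0.5x_{Pike}.
By the same steps for Pike: x_{Pike} = 23.5 − 0.5x_{Kora}.
Substituting the second reaction function into the first: x_{Kora} = 23 − 0.5(23.5 − 0.5x_{Kora}), which gives 0.75x_{Kora} = 11.25 ⇒ x_{Kora} = 15.
Then x_{Pike} = 23.5 − 0.5·15 = 16.
Price P = 177 − 3·31 = 84.
Kora's profit: (84 − 39)·15 = 675.

675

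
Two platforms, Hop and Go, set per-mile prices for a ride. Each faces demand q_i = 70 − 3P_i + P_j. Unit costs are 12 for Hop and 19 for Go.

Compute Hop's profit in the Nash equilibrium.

288.12

Hop's profit: π = (P_{Hop} − 12)(70 − 3P_{Hop} + P_{Go}).
∂π/∂P_{Hop} = 106 − 6P_{Hop} + P_{Go} = 0 ⇒ P_{Hop} = 53/3 + (1/6)P_{Go}.
Similarly P_{Go} = 127/6 + (1/6)P_{Hop}.
Substituting the second reaction function into the first: P_{Hop} = 53/3 + (1/6)(127/6 + (1/6)P_{Hop}), which gives (35/36)P_{Hop} = 763/36 ⇒ P_{Hop} = 21.8.
Then P_{Go} = 127/6 + (1/6)·21.8 = 24.8.
q_{Hop} = 70 − 3·21.8 + 24.8 = 29.4.
Profit = (21.8 − 12)·29.4 = 288.12.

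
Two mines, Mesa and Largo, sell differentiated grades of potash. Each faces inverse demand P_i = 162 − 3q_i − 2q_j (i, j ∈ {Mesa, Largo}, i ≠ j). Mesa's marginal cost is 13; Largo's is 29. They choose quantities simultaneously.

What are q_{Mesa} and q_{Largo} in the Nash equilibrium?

19.625, 15.625

Mine Mesa's profit: π = q_{Mesa}(162 − 3q_{Mesa} − 2q_{Largo}) − 13q_{Mesa}.
∂π/∂q_{Mesa} = 149 − 6q_{Mesa} − 2q_{Largo} = 0 ⇒ q_{Mesa} = 149/6 − (1/3)q_{Largo}.
Similarly q_{Largo} = 133/6 − (1/3)q_{Mesa}.
Plugging q_{Largo} into Mesa's best response: q_{Mesa} = 149/6 − (1/3)(133/6 − (1/3)q_{Mesa}) ⇒ (8/9)q_{Mesa} = 157/9, so q_{Mesa} = 19.625.
Then q_{Largo} = 133/6 − (1/3)·19.625 = 15.625.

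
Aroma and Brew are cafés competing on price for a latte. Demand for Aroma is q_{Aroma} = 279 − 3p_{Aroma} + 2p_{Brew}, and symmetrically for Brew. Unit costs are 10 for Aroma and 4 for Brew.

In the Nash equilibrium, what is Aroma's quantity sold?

198.375

Aroma's profit: π = (p_{Aroma} − 10)(279 − 3p_{Aroma} + 2p_{Brew}).
∂π/∂p_{Aroma} = 309 − 6p_{Aroma} + 2p_{Brew} = 0 ⇒ p_{Aroma} = 51.5 + (1/3)p_{Brew}.
Similarly p_{Brew} = 48.5 + (1/3)p_{Aroma}.
Solving the two reaction functions simultaneously: (1 − (1/3)(1/3))p_{Aroma} = 51.5 + (1/3)·48.5, so (8/9)p_{Aroma} = 203/3 and p_{Aroma} = 76.125.
Then p_{Brew} = 48.5 + (1/3)·76.125 = 73.875.
q_{Aroma} = 279 − 3·76.125 + 2·73.875 = 198.375.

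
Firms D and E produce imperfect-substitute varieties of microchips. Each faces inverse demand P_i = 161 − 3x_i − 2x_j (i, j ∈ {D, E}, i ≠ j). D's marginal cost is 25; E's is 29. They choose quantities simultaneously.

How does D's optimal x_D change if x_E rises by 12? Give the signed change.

Firm D's profit: π = x_D(161 − 3x_D − 2x_E) − 25x_D.
∂π/∂x_D = 136 − 6x_D − 2x_E = 0 ⇒ x_D = 68/3 − (1/3)x_E.
The reaction-function slope is −1/3, so a 12-unit rise in x_E moves x_D by −1/3 × 12 = −4. D's best response falls — the actions are strategic substitutes.

-4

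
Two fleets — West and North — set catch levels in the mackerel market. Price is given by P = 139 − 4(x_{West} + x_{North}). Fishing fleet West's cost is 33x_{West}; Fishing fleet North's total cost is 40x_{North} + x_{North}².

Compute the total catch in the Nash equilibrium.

Fishing fleet West's profit: π = x_{West}(139 − 4(x_{West} + x_{North})) − 33x_{West}.
∂π/∂x_{West} = 106 − 8x_{West} − 4x_{North} = 0, so x_{West} = 13.25 − 0.5x_{North}.
For North: ∂π/∂x_{North} = 99 − 10x_{North} − 4x_{West} = 0 ⇒ x_{North} = 9.9 − 0.4x_{West}.
Solving the two reaction functions simultaneously: (1 − (−0.5)(−0.4))x_{West} = 13.25 − 0.5·9.9, so 0.8x_{West} = 8.3 and x_{West} = 10.375.
Then x_{North} = 9.9 − 0.4·10.375 = 5.75.
Total catch: 10.375 + 5.75 = 16.125.

16.125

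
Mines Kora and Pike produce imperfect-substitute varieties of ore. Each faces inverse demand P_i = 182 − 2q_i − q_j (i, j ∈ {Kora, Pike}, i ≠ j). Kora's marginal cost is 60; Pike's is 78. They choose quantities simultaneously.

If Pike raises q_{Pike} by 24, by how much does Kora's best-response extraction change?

-6

Mine Kora's profit: π = q_{Kora}(182 − 2q_{Kora} − q_{Pike}) − 60q_{Kora}.
∂π/∂q_{Kora} = 122 − 4q_{Kora} − q_{Pike} = 0 ⇒ q_{Kora} = 30.5 − 0.25q_{Pike}.
The reaction-function slope is −0.25, so a 24-unit rise in q_{Pike} moves q_{Kora} by −0.25 × 24 = −6. Kora's best response falls — the actions are strategic substitutes.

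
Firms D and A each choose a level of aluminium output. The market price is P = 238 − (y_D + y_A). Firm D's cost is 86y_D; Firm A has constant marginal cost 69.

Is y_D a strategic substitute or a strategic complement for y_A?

strategic substitutes

Firm D's profit: π = y_D(238 − (y_D + y_A)) − 86y_D.
∂π/∂y_D = 152 − 2y_D − y_A = 0, so y_D = 76 − 0.5y_A.
The best-response slope dy_D/dy_A = −0.5 < 0: the reaction function is downward-sloping, so the choices are strategic substitutes.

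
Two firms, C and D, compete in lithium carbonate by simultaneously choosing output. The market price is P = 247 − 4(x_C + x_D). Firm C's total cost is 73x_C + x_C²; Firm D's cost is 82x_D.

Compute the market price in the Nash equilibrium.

Firm C's profit: π = x_C(247 − 4(x_C + x_D)) − 73x_C − x_C².
∂π/∂x_C = 174 − 10x_C − 4x_D = 0, so x_C = 17.4 − 0.4x_D.
For D: ∂π/∂x_D = 165 − 8x_D − 4x_C = 0 ⇒ x_D = 20.625 − 0.5x_C.
Solving the two reaction functions simultaneously: (1 − (−0.4)(−0.5))x_C = 17.4 − 0.4·20.625, so 0.8x_C = 9.15 and x_C = 11.4375.
Then x_D = 20.625 − 0.5·11.4375 = 477/32.
Equilibrium price: P = 247 − 4·(843/32) = 141.625.

141.625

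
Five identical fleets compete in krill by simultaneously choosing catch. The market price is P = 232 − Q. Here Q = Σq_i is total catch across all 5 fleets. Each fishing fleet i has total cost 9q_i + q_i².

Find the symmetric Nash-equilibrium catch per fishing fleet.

27.875

A representative fishing fleet's profit is π_i = q_i(232 − Q) − 9q_i − q_i², with Q = q_i + Σ_{j≠i} q_j.
First-order condition: 223 − 4q_i − Σ_{j≠i} q_j = 0.
In a symmetric equilibrium every fishing fleet chooses the same q, so Σ_{j≠i} q_j = 4q. The condition becomes 223 − 8q = 0, giving q = 223/8 = 27.875.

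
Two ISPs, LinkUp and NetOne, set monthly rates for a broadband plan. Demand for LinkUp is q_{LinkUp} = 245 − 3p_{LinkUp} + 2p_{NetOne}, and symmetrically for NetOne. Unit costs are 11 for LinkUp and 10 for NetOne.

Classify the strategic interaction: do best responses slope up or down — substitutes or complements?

strategic complements

LinkUp's profit: π = (p_{LinkUp} − 11)(245 − 3p_{LinkUp} + 2p_{NetOne}).
∂π/∂p_{LinkUp} = 278 − 6p_{LinkUp} + 2p_{NetOne} = 0 ⇒ p_{LinkUp} = 139/3 + (1/3)p_{NetOne}.
The best-response slope dp_{LinkUp}/dp_{NetOne} = 1/3 > 0: the reaction function is upward-sloping, so the choices are strategic complements.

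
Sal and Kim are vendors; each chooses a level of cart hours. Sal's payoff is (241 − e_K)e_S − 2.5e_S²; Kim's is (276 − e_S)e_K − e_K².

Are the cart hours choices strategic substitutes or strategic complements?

strategic substitutes

Expanding Sal's payoff: 241e_S − e_Ke_S − 2.5e_S².
∂π/∂e_S = 241 − e_K − 5e_S = 0, so e_S = 48.2 − 0.2e_K.
The best-response slope de_S/de_K = −0.2 < 0: the reaction function is downward-sloping, so the choices are strategic substitutes.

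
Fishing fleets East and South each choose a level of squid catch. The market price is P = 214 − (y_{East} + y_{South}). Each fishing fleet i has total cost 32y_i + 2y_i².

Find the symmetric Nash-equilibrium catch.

26

Fishing fleet East's profit: π = y_{East}(214 − (y_{East} + y_{South})) − 32y_{East} − 2y_{East}².
∂π/∂y_{East} = 182 − 6y_{East} − y_{South} = 0, so y_{East} = 91/3 − (1/6)y_{South}.
By symmetry y_{South} = y_{East}; substituting into the reaction function, (7/6)y_{East} = 91/3 and y_{East} = 26.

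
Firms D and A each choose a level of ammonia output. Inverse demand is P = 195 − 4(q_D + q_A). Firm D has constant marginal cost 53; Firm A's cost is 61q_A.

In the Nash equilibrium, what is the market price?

103

Firm D's profit: π = q_D(195 − 4(q_D + q_A)) − 53q_D.
∂π/∂q_D = 142 − 8q_D − 4q_A = 0, so q_D = 17.75 − 0.5q_A.
By the same steps for A: q_A = 16.75 − 0.5q_D.
Solving the two reaction functions simultaneously: (1 − (−0.5)(−0.5))q_D = 17.75 − 0.5·16.75, so 0.75q_D = 9.375 and q_D = 12.5.
Then q_A = 16.75 − 0.5·12.5 = 10.5.
Equilibrium price: P = 195 − 4·23 = 103.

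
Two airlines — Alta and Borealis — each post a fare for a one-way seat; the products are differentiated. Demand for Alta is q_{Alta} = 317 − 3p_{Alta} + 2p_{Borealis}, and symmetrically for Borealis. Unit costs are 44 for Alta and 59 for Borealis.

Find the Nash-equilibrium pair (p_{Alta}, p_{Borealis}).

115.0625, 120.6875

Alta's profit: π = (p_{Alta} − 44)(317 − 3p_{Alta} + 2p_{Borealis}).
∂π/∂p_{Alta} = 449 − 6p_{Alta} + 2p_{Borealis} = 0 ⇒ p_{Alta} = 449/6 + (1/3)p_{Borealis}.
Similarly p_{Borealis} = 247/3 + (1/3)p_{Alta}.
Solving the two reaction functions simultaneously: (1 − (1/3)(1/3))p_{Alta} = 449/6 + (1/3)·(247/3), so (8/9)p_{Alta} = 1841/18 and p_{Alta} = 115.0625.
Then p_{Borealis} = 247/3 + (1/3)·115.0625 = 120.6875.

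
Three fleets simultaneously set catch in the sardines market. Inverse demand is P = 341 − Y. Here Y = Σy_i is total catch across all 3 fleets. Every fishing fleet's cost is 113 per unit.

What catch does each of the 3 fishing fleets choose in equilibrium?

A representative fishing fleet's profit is π_i = y_i(341 − Y) − 113y_i, with Y = y_i + Σ_{j≠i} y_j.
First-order condition: 228 − 2y_i − Σ_{j≠i} y_j = 0.
In a symmetric equilibrium every fishing fleet chooses the same y, so Σ_{j≠i} y_j = 2y. The condition becomes 228 − 4y = 0, giving y = 228/4 = 57.

57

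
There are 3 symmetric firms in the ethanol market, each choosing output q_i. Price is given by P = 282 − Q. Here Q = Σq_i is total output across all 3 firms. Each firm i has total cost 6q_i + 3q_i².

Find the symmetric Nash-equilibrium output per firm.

27.6

A representative firm's profit is π_i = q_i(282 − Q) − 6q_i − 3q_i², with Q = q_i + Σ_{j≠i} q_j.
First-order condition: 276 − 8q_i − Σ_{j≠i} q_j = 0.
Imposing symmetry (q_j = q for all j) turns Σ_{j≠i} q_j into 2q, so 276 = 10q and q = 27.6.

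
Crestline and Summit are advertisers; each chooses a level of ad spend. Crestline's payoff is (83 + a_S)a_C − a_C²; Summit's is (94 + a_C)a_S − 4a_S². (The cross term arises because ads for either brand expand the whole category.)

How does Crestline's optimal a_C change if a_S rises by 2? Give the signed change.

Expanding Crestline's payoff: 83a_C + a_Sa_C − a_C².
∂π/∂a_C = 83 + a_S − 2a_C = 0, so a_C = 41.5 + 0.5a_S.
The reaction-function slope is 0.5, so a 2-unit rise in a_S moves a_C by 0.5 × 2 = 1. Crestline's best response rises — the actions are strategic complements.

1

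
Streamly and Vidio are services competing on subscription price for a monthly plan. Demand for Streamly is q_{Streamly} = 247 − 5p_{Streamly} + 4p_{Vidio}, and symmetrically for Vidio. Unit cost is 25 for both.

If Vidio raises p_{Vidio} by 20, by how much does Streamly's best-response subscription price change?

Streamly's profit: π = (p_{Streamly} − 25)(247 − 5p_{Streamly} + 4p_{Vidio}).
∂π/∂p_{Streamly} = 372 − 10p_{Streamly} + 4p_{Vidio} = 0 ⇒ p_{Streamly} = 37.2 + 0.4p_{Vidio}.
The reaction-function slope is 0.4, so a 20-unit rise in p_{Vidio} moves p_{Streamly} by 0.4 × 20 = 8. Streamly's best response rises — the actions are strategic complements.

8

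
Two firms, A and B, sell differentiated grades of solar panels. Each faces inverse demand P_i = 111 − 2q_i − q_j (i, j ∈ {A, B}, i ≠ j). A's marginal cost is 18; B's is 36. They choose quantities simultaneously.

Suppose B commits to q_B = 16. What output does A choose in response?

19.25

Firm A's profit: π = q_A(111 − 2q_A − q_B) − 18q_A.
∂π/∂q_A = 93 − 4q_A − q_B = 0 ⇒ q_A = 23.25 − 0.25q_B.
At q_B = 16: q_A = 23.25 − 0.25·16 = 19.25.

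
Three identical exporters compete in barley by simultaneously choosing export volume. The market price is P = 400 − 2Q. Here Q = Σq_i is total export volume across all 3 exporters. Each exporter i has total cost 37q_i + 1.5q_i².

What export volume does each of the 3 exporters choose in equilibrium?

33

A representative exporter's profit is π_i = q_i(400 − 2Q) − 37q_i − 1.5q_i², with Q = q_i + Σ_{j≠i} q_j.
First-order condition: 363 − 7q_i − 2Σ_{j≠i} q_j = 0.
In a symmetric equilibrium every exporter chooses the same q, so Σ_{j≠i} q_j = 2q. The condition becomes 363 − 11q = 0, giving q = 363/11 = 33.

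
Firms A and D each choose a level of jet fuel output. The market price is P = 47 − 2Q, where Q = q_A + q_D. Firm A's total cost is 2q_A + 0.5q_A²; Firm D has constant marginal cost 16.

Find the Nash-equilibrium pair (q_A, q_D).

Firm A's profit: π = q_A(47 − 2(q_A + q_D)) − 2q_A − 0.5q_A².
∂π/∂q_A = 45 − 5q_A − 2q_D = 0, so q_A = 9 − 0.4q_D.
For D: ∂π/∂q_D = 31 − 4q_D − 2q_A = 0 ⇒ q_D = 7.75 − 0.5q_A.
Substituting the second reaction function into the first: q_A = 9 − 0.4(7.75 − 0.5q_A), which gives 0.8q_A = 5.9 ⇒ q_A = 7.375.
Then q_D = 7.75 − 0.5·7.375 = 4.0625.

7.375, 4.0625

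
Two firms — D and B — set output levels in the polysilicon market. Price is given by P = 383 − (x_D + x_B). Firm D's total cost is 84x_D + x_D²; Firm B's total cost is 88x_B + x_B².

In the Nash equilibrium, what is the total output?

118.8

Firm D's profit: π = x_D(383 − (x_D + x_B)) − 84x_D − x_D².
∂π/∂x_D = 299 − 4x_D − x_B = 0, so x_D = 74.75 − 0.25x_B.
By the same steps for B: x_B = 73.75 − 0.25x_D.
Substituting the second reaction function into the first: x_D = 74.75 − 0.25(73.75 − 0.25x_D), which gives 0.9375x_D = 56.3125 ⇒ x_D = 901/15.
Then x_B = 73.75 − 0.25·(901/15) = 881/15.
Total output: 901/15 + 881/15 = 118.8.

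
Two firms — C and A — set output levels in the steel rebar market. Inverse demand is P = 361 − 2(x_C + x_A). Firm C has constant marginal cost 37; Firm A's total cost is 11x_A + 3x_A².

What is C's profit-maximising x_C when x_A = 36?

Firm C's profit: π = x_C(361 − 2(x_C + x_A)) − 37x_C.
∂π/∂x_C = 324 − 4x_C − 2x_A = 0, so x_C = 81 − 0.5x_A.
At x_A = 36: x_C = 81 − 0.5·36 = 63.

63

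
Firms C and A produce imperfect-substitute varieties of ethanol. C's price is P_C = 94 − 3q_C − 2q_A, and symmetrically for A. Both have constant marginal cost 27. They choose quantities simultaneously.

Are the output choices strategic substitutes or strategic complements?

Firm C's profit: π = q_C(94 − 3q_C − 2q_A) − 27q_C.
∂π/∂q_C = 67 − 6q_C − 2q_A = 0 ⇒ q_C = 67/6 − (1/3)q_A.
The best-response slope dq_C/dq_A = −1/3 < 0: the reaction function is downward-sloping, so the choices are strategic substitutes.

strategic substitutes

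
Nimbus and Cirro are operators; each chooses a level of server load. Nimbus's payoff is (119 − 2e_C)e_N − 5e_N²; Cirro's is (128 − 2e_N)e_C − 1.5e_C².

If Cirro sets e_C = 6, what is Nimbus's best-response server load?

10.7

Expanding Nimbus's payoff: 119e_N − 2e_Ce_N − 5e_N².
∂π/∂e_N = 119 − 2e_C − 10e_N = 0, so e_N = 11.9 − 0.2e_C.
At e_C = 6: e_N = 11.9 − 0.2·6 = 10.7.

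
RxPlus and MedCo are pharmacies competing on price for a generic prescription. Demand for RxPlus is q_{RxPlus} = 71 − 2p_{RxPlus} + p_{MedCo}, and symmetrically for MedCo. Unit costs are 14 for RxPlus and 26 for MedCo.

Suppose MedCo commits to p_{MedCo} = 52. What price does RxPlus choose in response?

37.75

RxPlus's profit: π = (p_{RxPlus} − 14)(71 − 2p_{RxPlus} + p_{MedCo}).
∂π/∂p_{RxPlus} = 99 − 4p_{RxPlus} + p_{MedCo} = 0 ⇒ p_{RxPlus} = 24.75 + 0.25p_{MedCo}.
At p_{MedCo} = 52: p_{RxPlus} = 24.75 + 0.25·52 = 37.75.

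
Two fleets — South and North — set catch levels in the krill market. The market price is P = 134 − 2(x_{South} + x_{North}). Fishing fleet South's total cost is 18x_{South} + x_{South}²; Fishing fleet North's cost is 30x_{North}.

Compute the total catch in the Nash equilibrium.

32.4

Fishing fleet South's profit: π = x_{South}(134 − 2(x_{South} + x_{North})) − 18x_{South} − x_{South}².
∂π/∂x_{South} = 116 − 6x_{South} − 2x_{North} = 0, so x_{South} = 58/3 − (1/3)x_{North}.
For North: ∂π/∂x_{North} = 104 − 4x_{North} − 2x_{South} = 0 ⇒ x_{North} = 26 − 0.5x_{South}.
Solving the two reaction functions simultaneously: (1 − (−1/3)(−0.5))x_{South} = 58/3 − (1/3)·26, so (5/6)x_{South} = 32/3 and x_{South} = 12.8.
Then x_{North} = 26 − 0.5·12.8 = 19.6.
Total catch: 12.8 + 19.6 = 32.4.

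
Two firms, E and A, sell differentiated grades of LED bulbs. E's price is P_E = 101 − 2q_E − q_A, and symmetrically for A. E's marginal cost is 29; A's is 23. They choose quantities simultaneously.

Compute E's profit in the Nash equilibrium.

392

Firm E's profit: π = q_E(101 − 2q_E − q_A) − 29q_E.
∂π/∂q_E = 72 − 4q_E − q_A = 0 ⇒ q_E = 18 − 0.25q_A.
Similarly q_A = 19.5 − 0.25q_E.
Substituting the second reaction function into the first: q_E = 18 − 0.25(19.5 − 0.25q_E), which gives 0.9375q_E = 13.125 ⇒ q_E = 14.
Then q_A = 19.5 − 0.25·14 = 16.
P_E = 101 − 2·14 − 16 = 57.
Profit = (57 − 29)·14 = 392.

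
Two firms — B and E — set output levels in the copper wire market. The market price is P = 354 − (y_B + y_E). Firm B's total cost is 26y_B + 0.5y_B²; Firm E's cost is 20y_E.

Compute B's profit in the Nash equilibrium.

Firm B's profit: π = y_B(354 − (y_B + y_E)) − 26y_B − 0.5y_B².
∂π/∂y_B = 328 − 3y_B − y_E = 0, so y_B = 328/3 − (1/3)y_E.
For E: ∂π/∂y_E = 334 − 2y_E − y_B = 0 ⇒ y_E = 167 − 0.5y_B.
Plugging y_E into B's best response: y_B = 328/3 − (1/3)(167 − 0.5y_B) ⇒ (5/6)y_B = 161/3, so y_B = 64.4.
Then y_E = 167 − 0.5·64.4 = 134.8.
Price P = 354 − 199.2 = 154.8.
B's profit: (154.8 − 26)·64.4 − 0.5(64.4)² = 6221.04.

6221.04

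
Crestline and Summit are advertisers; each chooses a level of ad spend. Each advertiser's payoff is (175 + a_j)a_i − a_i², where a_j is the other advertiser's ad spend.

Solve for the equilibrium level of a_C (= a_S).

Crestline's payoff is (175 + a_S)a_C − a_C².
∂π/∂a_C = 175 + a_S − 2a_C = 0, so a_C = 87.5 + 0.5a_S.
The game is symmetric, so in equilibrium a_S = a_C: the reaction function gives 0.5a_C = 87.5, hence a_C = 175.

175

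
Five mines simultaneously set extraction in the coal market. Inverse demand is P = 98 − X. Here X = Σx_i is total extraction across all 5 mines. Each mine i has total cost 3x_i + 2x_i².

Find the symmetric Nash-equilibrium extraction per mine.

A representative mine's profit is π_i = x_i(98 − X) − 3x_i − 2x_i², with X = x_i + Σ_{j≠i} x_j.
First-order condition: 95 − 6x_i − Σ_{j≠i} x_j = 0.
With identical mines, set every x_j = x: then 95 − 6x − 4x = 0, i.e. x = 95/10 = 9.5.

9.5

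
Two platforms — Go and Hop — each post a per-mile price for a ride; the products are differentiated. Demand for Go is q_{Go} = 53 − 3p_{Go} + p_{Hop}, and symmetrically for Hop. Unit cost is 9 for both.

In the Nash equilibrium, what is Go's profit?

147

Go's profit: π = (p_{Go} − 9)(53 − 3p_{Go} + p_{Hop}).
∂π/∂p_{Go} = 80 − 6p_{Go} + p_{Hop} = 0 ⇒ p_{Go} = 40/3 + (1/6)p_{Hop}.
By symmetry p_{Hop} = p_{Go}; substituting into the reaction function, (5/6)p_{Go} = 40/3 and p_{Go} = 16.
q_{Go} = 53 − 3·16 + 16 = 21.
Profit = (16 − 9)·21 = 147.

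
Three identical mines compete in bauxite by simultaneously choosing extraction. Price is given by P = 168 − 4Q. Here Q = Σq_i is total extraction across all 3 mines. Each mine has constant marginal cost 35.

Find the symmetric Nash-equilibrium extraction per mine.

A representative mine's profit is π_i = q_i(168 − 4Q) − 35q_i, with Q = q_i + Σ_{j≠i} q_j.
First-order condition: 133 − 8q_i − 4Σ_{j≠i} q_j = 0.
In a symmetric equilibrium every mine chooses the same q, so Σ_{j≠i} q_j = 2q. The condition becomes 133 − 16q = 0, giving q = 133/16 = 8.3125.

8.3125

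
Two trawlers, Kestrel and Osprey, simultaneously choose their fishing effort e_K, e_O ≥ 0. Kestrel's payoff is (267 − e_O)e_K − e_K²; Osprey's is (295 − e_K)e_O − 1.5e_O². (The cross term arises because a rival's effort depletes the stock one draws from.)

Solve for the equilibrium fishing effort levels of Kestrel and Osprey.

Expanding Kestrel's payoff: 267e_K − e_Oe_K − e_K².
∂π/∂e_K = 267 − e_O − 2e_K = 0, so e_K = 133.5 − 0.5e_O.
Likewise for Osprey: e_O = 295/3 − (1/3)e_K.
Substituting the second reaction function into the first: e_K = 133.5 − 0.5(295/3 − (1/3)e_K), which gives (5/6)e_K = 253/3 ⇒ e_K = 101.2.
Then e_O = 295/3 − (1/3)·101.2 = 64.6.

101.2, 64.6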